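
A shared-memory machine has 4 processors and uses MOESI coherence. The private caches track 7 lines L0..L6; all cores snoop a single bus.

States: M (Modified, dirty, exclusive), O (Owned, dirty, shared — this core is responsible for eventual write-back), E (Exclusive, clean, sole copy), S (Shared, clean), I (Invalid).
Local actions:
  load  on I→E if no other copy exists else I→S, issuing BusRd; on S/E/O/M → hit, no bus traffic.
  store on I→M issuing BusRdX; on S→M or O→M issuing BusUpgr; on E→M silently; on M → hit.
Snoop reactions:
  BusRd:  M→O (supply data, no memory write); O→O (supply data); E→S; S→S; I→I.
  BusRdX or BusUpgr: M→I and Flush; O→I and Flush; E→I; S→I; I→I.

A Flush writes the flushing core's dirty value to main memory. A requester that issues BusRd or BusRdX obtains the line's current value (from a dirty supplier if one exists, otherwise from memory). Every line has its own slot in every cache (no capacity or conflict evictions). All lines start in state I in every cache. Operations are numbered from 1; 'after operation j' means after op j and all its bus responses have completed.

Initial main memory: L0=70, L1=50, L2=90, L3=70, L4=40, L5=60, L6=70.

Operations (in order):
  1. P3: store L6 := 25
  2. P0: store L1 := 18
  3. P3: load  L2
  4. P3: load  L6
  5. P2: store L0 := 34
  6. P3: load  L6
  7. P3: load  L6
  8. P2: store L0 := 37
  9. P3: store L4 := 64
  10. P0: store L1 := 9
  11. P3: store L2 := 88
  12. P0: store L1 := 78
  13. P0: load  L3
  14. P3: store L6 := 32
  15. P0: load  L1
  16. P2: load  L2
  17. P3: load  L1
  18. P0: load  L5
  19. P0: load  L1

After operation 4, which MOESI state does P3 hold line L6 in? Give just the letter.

state = M

[1] P3: store L6 := 25 | P0:I, P1:I, P2:I, P3:M(25) | bus: BusRdX
[2] P0: store L1 := 18 | P0:M(18), P1:I, P2:I, P3:I | bus: BusRdX
[3] P3: load  L2 | P0:I, P1:I, P2:I, P3:E(90) | bus: BusRd
[4] P3: load  L6 | P0:I, P1:I, P2:I, P3:M(25) | bus: none
[5] P2: store L0 := 34 | P0:I, P1:I, P2:M(34), P3:I | bus: BusRdX
[6] P3: load  L6 | P0:I, P1:I, P2:I, P3:M(25) | bus: none
[7] P3: load  L6 | P0:I, P1:I, P2:I, P3:M(25) | bus: none
[8] P2: store L0 := 37 | P0:I, P1:I, P2:M(37), P3:I | bus: none
[9] P3: store L4 := 64 | P0:I, P1:I, P2:I, P3:M(64) | bus: BusRdX
[10] P0: store L1 := 9 | P0:M(9), P1:I, P2:I, P3:I | bus: none
[11] P3: store L2 := 88 | P0:I, P1:I, P2:I, P3:M(88) | bus: none
[12] P0: store L1 := 78 | P0:M(78), P1:I, P2:I, P3:I | bus: none
[13] P0: load  L3 | P0:E(70), P1:I, P2:I, P3:I | bus: BusRd
[14] P3: store L6 := 32 | P0:I, P1:I, P2:I, P3:M(32) | bus: none
[15] P0: load  L1 | P0:M(78), P1:I, P2:I, P3:I | bus: none
[16] P2: load  L2 | P0:I, P1:I, P2:S(88), P3:O(88) | bus: BusRd
[17] P3: load  L1 | P0:O(78), P1:I, P2:I, P3:S(78) | bus: BusRd
[18] P0: load  L5 | P0:E(60), P1:I, P2:I, P3:I | bus: BusRd
[19] P0: load  L1 | P0:O(78), P1:I, P2:I, P3:S(78) | bus: none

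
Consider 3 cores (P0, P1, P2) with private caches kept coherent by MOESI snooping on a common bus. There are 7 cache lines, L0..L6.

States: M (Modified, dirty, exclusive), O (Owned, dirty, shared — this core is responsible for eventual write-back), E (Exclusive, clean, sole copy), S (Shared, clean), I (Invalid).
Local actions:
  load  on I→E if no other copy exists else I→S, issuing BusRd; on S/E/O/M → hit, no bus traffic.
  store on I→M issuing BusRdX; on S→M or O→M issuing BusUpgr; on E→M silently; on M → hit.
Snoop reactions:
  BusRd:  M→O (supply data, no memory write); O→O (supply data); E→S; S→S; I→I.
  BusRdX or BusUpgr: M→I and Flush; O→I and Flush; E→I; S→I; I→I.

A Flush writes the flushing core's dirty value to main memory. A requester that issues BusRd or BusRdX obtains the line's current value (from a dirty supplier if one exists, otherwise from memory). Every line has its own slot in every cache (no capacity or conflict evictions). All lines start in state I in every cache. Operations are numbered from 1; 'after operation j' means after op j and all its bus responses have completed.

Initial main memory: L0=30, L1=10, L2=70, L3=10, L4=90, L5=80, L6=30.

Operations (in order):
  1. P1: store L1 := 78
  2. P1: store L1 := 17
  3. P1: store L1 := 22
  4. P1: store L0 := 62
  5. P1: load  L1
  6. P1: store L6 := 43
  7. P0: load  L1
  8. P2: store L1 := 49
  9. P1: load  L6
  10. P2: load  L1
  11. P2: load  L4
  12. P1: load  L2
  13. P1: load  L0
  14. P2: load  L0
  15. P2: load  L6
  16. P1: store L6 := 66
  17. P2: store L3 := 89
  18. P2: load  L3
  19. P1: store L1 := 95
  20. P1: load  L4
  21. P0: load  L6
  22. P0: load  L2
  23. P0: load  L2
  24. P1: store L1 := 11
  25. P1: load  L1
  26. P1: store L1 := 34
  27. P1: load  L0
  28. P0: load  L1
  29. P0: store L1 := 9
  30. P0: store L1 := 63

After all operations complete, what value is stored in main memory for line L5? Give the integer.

  op1 P1: store L1 := 78 → I/M/I on L1; bus BusRdX; mem=10
  op2 P1: store L1 := 17 → I/M/I on L1; bus (none); mem=10
  op3 P1: store L1 := 22 → I/M/I on L1; bus (none); mem=10
  op4 P1: store L0 := 62 → I/M/I on L0; bus BusRdX; mem=30
  op5 P1: load  L1 → I/M/I on L1; bus (none); mem=10
  op6 P1: store L6 := 43 → I/M/I on L6; bus BusRdX; mem=30
  op7 P0: load  L1 → S/O/I on L1; bus BusRd; mem=10
  op8 P2: store L1 := 49 → I/I/M on L1; bus BusRdX Flush; mem=22
  op9 P1: load  L6 → I/M/I on L6; bus (none); mem=30
  op10 P2: load  L1 → I/I/M on L1; bus (none); mem=22
  op11 P2: load  L4 → I/I/E on L4; bus BusRd; mem=90
  op12 P1: load  L2 → I/E/I on L2; bus BusRd; mem=70
  op13 P1: load  L0 → I/M/I on L0; bus (none); mem=30
  op14 P2: load  L0 → I/O/S on L0; bus BusRd; mem=30
  op15 P2: load  L6 → I/O/S on L6; bus BusRd; mem=30
  op16 P1: store L6 := 66 → I/M/I on L6; bus BusUpgr; mem=30
  op17 P2: store L3 := 89 → I/I/M on L3; bus BusRdX; mem=10
  op18 P2: load  L3 → I/I/M on L3; bus (none); mem=10
  op19 P1: store L1 := 95 → I/M/I on L1; bus BusRdX Flush; mem=49
  op20 P1: load  L4 → I/S/S on L4; bus BusRd; mem=90
  op21 P0: load  L6 → S/O/I on L6; bus BusRd; mem=30
  op22 P0: load  L2 → S/S/I on L2; bus BusRd; mem=70
  op23 P0: load  L2 → S/S/I on L2; bus (none); mem=70
  op24 P1: store L1 := 11 → I/M/I on L1; bus (none); mem=49
  op25 P1: load  L1 → I/M/I on L1; bus (none); mem=49
  op26 P1: store L1 := 34 → I/M/I on L1; bus (none); mem=49
  op27 P1: load  L0 → I/O/S on L0; bus (none); mem=30
  op28 P0: load  L1 → S/O/I on L1; bus BusRd; mem=49
  op29 P0: store L1 := 9 → M/I/I on L1; bus BusUpgr Flush; mem=34
  op30 P0: store L1 := 63 → M/I/I on L1; bus (none); mem=34

memory[L5] = 80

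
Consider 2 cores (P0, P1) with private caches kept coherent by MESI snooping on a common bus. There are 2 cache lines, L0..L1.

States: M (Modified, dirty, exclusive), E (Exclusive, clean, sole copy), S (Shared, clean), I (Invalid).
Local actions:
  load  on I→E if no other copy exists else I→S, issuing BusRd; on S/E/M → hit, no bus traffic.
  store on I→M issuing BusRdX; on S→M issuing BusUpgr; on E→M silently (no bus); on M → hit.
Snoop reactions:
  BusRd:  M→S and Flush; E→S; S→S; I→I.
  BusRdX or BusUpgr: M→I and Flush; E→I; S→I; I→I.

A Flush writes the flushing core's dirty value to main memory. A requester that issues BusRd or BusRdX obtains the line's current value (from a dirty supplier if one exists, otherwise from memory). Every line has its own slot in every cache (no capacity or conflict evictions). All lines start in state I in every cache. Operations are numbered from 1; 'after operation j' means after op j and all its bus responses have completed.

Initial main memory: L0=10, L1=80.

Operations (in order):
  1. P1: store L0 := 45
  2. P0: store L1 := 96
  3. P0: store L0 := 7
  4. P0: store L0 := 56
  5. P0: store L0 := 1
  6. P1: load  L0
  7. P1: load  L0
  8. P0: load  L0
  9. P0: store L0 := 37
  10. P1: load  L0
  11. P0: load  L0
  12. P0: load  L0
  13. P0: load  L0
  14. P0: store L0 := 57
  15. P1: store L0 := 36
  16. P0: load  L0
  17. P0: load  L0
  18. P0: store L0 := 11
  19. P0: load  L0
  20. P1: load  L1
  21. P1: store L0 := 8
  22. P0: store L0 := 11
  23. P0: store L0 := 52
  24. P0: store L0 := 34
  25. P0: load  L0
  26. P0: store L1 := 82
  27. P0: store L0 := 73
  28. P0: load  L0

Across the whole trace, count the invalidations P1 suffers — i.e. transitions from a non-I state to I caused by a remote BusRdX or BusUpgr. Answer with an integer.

[1] P1: store L0 := 45 | P0:I, P1:M(45) | bus: BusRdX
[2] P0: store L1 := 96 | P0:M(96), P1:I | bus: BusRdX
[3] P0: store L0 := 7 | P0:M(7), P1:I | bus: BusRdX,Flush
[4] P0: store L0 := 56 | P0:M(56), P1:I | bus: none
[5] P0: store L0 := 1 | P0:M(1), P1:I | bus: none
[6] P1: load  L0 | P0:S(1), P1:S(1) | bus: BusRd,Flush
[7] P1: load  L0 | P0:S(1), P1:S(1) | bus: none
[8] P0: load  L0 | P0:S(1), P1:S(1) | bus: none
[9] P0: store L0 := 37 | P0:M(37), P1:I | bus: BusUpgr
[10] P1: load  L0 | P0:S(37), P1:S(37) | bus: BusRd,Flush
[11] P0: load  L0 | P0:S(37), P1:S(37) | bus: none
[12] P0: load  L0 | P0:S(37), P1:S(37) | bus: none
[13] P0: load  L0 | P0:S(37), P1:S(37) | bus: none
[14] P0: store L0 := 57 | P0:M(57), P1:I | bus: BusUpgr
[15] P1: store L0 := 36 | P0:I, P1:M(36) | bus: BusRdX,Flush
[16] P0: load  L0 | P0:S(36), P1:S(36) | bus: BusRd,Flush
[17] P0: load  L0 | P0:S(36), P1:S(36) | bus: none
[18] P0: store L0 := 11 | P0:M(11), P1:I | bus: BusUpgr
[19] P0: load  L0 | P0:M(11), P1:I | bus: none
[20] P1: load  L1 | P0:S(96), P1:S(96) | bus: BusRd,Flush
[21] P1: store L0 := 8 | P0:I, P1:M(8) | bus: BusRdX,Flush
[22] P0: store L0 := 11 | P0:M(11), P1:I | bus: BusRdX,Flush
[23] P0: store L0 := 52 | P0:M(52), P1:I | bus: none
[24] P0: store L0 := 34 | P0:M(34), P1:I | bus: none
[25] P0: load  L0 | P0:M(34), P1:I | bus: none
[26] P0: store L1 := 82 | P0:M(82), P1:I | bus: BusUpgr
[27] P0: store L0 := 73 | P0:M(73), P1:I | bus: none
[28] P0: load  L0 | P0:M(73), P1:I | bus: none

invalidations = 6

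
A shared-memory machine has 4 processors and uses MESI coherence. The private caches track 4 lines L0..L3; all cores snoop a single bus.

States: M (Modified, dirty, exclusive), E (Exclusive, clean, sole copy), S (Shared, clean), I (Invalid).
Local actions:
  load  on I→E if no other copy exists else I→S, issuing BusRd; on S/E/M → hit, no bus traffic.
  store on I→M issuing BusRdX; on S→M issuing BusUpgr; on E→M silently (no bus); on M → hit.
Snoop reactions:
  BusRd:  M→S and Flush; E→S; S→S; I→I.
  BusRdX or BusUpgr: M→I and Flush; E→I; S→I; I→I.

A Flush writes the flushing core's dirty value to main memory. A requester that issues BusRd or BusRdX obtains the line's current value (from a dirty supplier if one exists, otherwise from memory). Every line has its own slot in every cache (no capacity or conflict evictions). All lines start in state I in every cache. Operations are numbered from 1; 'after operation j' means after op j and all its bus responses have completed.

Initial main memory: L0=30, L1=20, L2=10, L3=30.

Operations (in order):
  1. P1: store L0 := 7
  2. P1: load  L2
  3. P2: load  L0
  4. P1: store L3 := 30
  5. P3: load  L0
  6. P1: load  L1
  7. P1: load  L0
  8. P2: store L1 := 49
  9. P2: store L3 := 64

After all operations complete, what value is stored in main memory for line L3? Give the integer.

memory[L3] = 30

  op1 P1: store L0 := 7 → I/M/I/I on L0; bus BusRdX; mem=30
  op2 P1: load  L2 → I/E/I/I on L2; bus BusRd; mem=10
  op3 P2: load  L0 → I/S/S/I on L0; bus BusRd Flush; mem=7
  op4 P1: store L3 := 30 → I/M/I/I on L3; bus BusRdX; mem=30
  op5 P3: load  L0 → I/S/S/S on L0; bus BusRd; mem=7
  op6 P1: load  L1 → I/E/I/I on L1; bus BusRd; mem=20
  op7 P1: load  L0 → I/S/S/S on L0; bus (none); mem=7
  op8 P2: store L1 := 49 → I/I/M/I on L1; bus BusRdX; mem=20
  op9 P2: store L3 := 64 → I/I/M/I on L3; bus BusRdX Flush; mem=30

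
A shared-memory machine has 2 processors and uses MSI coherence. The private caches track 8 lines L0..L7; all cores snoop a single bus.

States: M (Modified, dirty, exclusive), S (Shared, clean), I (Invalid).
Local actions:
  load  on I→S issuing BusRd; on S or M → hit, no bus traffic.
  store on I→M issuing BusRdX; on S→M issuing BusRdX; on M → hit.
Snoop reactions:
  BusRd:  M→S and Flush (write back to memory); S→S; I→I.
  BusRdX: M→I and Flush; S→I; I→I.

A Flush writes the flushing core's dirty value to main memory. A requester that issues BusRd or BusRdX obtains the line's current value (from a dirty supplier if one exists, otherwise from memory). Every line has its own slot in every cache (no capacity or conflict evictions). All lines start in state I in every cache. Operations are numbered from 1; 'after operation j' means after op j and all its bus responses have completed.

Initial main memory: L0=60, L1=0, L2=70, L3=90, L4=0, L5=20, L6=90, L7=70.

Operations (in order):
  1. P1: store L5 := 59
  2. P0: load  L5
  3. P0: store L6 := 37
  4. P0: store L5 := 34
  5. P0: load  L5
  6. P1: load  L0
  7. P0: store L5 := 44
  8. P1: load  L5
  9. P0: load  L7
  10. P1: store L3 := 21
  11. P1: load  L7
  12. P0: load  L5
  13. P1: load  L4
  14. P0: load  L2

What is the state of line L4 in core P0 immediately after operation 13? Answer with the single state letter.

state = I

step 1: P1: store L5 := 59  ⟶  IM  (L5)  txn=BusRdX  M[L5]=20
step 2: P0: load  L5  ⟶  SS  (L5)  txn=BusRd+Flush  M[L5]=59
step 3: P0: store L6 := 37  ⟶  MI  (L6)  txn=BusRdX  M[L6]=90
step 4: P0: store L5 := 34  ⟶  MI  (L5)  txn=BusRdX  M[L5]=59
step 5: P0: load  L5  ⟶  MI  (L5)  txn=∅  M[L5]=59
step 6: P1: load  L0  ⟶  IS  (L0)  txn=BusRd  M[L0]=60
step 7: P0: store L5 := 44  ⟶  MI  (L5)  txn=∅  M[L5]=59
step 8: P1: load  L5  ⟶  SS  (L5)  txn=BusRd+Flush  M[L5]=44
step 9: P0: load  L7  ⟶  SI  (L7)  txn=BusRd  M[L7]=70
step 10: P1: store L3 := 21  ⟶  IM  (L3)  txn=BusRdX  M[L3]=90
step 11: P1: load  L7  ⟶  SS  (L7)  txn=BusRd  M[L7]=70
step 12: P0: load  L5  ⟶  SS  (L5)  txn=∅  M[L5]=44
step 13: P1: load  L4  ⟶  IS  (L4)  txn=BusRd  M[L4]=0
step 14: P0: load  L2  ⟶  SI  (L2)  txn=BusRd  M[L2]=70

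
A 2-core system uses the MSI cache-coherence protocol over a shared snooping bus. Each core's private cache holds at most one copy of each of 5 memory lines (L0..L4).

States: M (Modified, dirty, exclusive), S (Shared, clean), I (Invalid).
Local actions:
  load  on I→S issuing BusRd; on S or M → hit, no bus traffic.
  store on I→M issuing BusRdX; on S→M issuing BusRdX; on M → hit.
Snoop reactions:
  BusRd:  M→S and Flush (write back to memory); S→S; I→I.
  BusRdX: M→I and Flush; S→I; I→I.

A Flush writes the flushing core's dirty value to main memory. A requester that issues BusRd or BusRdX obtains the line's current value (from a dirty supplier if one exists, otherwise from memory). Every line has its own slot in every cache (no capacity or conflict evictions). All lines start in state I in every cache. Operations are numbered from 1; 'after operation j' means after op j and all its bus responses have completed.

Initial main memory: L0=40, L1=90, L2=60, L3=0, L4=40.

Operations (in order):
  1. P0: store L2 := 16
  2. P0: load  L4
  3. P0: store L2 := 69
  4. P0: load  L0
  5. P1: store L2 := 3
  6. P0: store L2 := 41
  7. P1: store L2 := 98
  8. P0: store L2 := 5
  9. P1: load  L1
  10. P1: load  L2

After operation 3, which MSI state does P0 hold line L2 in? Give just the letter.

state = M

  op1 P0: store L2 := 16 → M/I on L2; bus BusRdX; mem=60
  op2 P0: load  L4 → S/I on L4; bus BusRd; mem=40
  op3 P0: store L2 := 69 → M/I on L2; bus (none); mem=60
  op4 P0: load  L0 → S/I on L0; bus BusRd; mem=40
  op5 P1: store L2 := 3 → I/M on L2; bus BusRdX Flush; mem=69
  op6 P0: store L2 := 41 → M/I on L2; bus BusRdX Flush; mem=3
  op7 P1: store L2 := 98 → I/M on L2; bus BusRdX Flush; mem=41
  op8 P0: store L2 := 5 → M/I on L2; bus BusRdX Flush; mem=98
  op9 P1: load  L1 → I/S on L1; bus BusRd; mem=90
  op10 P1: load  L2 → S/S on L2; bus BusRd Flush; mem=5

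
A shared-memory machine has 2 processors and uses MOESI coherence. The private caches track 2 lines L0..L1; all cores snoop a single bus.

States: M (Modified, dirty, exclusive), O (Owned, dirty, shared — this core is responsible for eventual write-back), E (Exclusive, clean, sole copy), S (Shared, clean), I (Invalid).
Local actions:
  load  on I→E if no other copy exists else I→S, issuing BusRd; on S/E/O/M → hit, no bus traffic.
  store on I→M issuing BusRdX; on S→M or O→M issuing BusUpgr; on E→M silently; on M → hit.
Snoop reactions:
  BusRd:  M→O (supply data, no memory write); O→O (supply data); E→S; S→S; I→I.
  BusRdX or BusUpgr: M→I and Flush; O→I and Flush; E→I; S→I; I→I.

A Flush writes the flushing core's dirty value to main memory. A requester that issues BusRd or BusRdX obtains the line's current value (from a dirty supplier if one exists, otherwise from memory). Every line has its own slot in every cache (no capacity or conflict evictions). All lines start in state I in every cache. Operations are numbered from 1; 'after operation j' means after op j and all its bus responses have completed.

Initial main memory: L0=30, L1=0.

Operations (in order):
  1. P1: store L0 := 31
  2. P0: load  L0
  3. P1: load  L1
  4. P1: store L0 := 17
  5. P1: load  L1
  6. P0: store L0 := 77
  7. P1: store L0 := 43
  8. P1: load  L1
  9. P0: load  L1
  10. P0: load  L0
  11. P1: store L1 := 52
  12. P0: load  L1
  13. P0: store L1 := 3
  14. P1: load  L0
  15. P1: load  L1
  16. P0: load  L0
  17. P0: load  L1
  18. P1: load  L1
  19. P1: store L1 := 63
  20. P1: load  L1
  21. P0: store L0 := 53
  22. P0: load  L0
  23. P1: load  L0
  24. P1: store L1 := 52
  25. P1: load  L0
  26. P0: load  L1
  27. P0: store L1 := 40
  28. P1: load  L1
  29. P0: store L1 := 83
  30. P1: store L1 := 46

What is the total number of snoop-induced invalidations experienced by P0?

  op1 P1: store L0 := 31 → I/M on L0; bus BusRdX; mem=30
  op2 P0: load  L0 → S/O on L0; bus BusRd; mem=30
  op3 P1: load  L1 → I/E on L1; bus BusRd; mem=0
  op4 P1: store L0 := 17 → I/M on L0; bus BusUpgr; mem=30
  op5 P1: load  L1 → I/E on L1; bus (none); mem=0
  op6 P0: store L0 := 77 → M/I on L0; bus BusRdX Flush; mem=17
  op7 P1: store L0 := 43 → I/M on L0; bus BusRdX Flush; mem=77
  op8 P1: load  L1 → I/E on L1; bus (none); mem=0
  op9 P0: load  L1 → S/S on L1; bus BusRd; mem=0
  op10 P0: load  L0 → S/O on L0; bus BusRd; mem=77
  op11 P1: store L1 := 52 → I/M on L1; bus BusUpgr; mem=0
  op12 P0: load  L1 → S/O on L1; bus BusRd; mem=0
  op13 P0: store L1 := 3 → M/I on L1; bus BusUpgr Flush; mem=52
  op14 P1: load  L0 → S/O on L0; bus (none); mem=77
  op15 P1: load  L1 → O/S on L1; bus BusRd; mem=52
  op16 P0: load  L0 → S/O on L0; bus (none); mem=77
  op17 P0: load  L1 → O/S on L1; bus (none); mem=52
  op18 P1: load  L1 → O/S on L1; bus (none); mem=52
  op19 P1: store L1 := 63 → I/M on L1; bus BusUpgr Flush; mem=3
  op20 P1: load  L1 → I/M on L1; bus (none); mem=3
  op21 P0: store L0 := 53 → M/I on L0; bus BusUpgr Flush; mem=43
  op22 P0: load  L0 → M/I on L0; bus (none); mem=43
  op23 P1: load  L0 → O/S on L0; bus BusRd; mem=43
  op24 P1: store L1 := 52 → I/M on L1; bus (none); mem=3
  op25 P1: load  L0 → O/S on L0; bus (none); mem=43
  op26 P0: load  L1 → S/O on L1; bus BusRd; mem=3
  op27 P0: store L1 := 40 → M/I on L1; bus BusUpgr Flush; mem=52
  op28 P1: load  L1 → O/S on L1; bus BusRd; mem=52
  op29 P0: store L1 := 83 → M/I on L1; bus BusUpgr; mem=52
  op30 P1: store L1 := 46 → I/M on L1; bus BusRdX Flush; mem=83

invalidations = 5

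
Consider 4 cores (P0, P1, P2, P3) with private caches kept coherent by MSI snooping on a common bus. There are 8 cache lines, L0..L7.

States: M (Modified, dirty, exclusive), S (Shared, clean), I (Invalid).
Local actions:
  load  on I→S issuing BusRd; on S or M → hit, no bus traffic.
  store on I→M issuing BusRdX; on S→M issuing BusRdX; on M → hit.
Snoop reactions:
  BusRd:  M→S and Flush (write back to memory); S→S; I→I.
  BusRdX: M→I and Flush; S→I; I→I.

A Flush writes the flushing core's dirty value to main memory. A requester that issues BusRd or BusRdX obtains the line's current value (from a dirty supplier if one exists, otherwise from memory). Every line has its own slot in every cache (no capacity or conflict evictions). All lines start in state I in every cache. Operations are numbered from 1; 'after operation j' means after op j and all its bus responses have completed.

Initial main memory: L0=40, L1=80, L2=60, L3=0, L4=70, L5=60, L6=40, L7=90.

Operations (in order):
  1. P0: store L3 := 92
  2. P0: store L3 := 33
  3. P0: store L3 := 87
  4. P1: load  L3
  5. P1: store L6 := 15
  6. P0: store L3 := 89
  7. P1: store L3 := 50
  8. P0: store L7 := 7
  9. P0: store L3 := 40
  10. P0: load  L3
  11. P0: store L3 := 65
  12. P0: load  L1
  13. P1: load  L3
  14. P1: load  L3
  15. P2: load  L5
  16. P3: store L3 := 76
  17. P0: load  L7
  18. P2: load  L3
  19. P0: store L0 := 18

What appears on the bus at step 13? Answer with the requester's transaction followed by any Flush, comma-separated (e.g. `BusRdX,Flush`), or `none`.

step 1: P0: store L3 := 92  ⟶  MIII  (L3)  txn=BusRdX  M[L3]=0
step 2: P0: store L3 := 33  ⟶  MIII  (L3)  txn=∅  M[L3]=0
step 3: P0: store L3 := 87  ⟶  MIII  (L3)  txn=∅  M[L3]=0
step 4: P1: load  L3  ⟶  SSII  (L3)  txn=BusRd+Flush  M[L3]=87
step 5: P1: store L6 := 15  ⟶  IMII  (L6)  txn=BusRdX  M[L6]=40
step 6: P0: store L3 := 89  ⟶  MIII  (L3)  txn=BusRdX  M[L3]=87
step 7: P1: store L3 := 50  ⟶  IMII  (L3)  txn=BusRdX+Flush  M[L3]=89
step 8: P0: store L7 := 7  ⟶  MIII  (L7)  txn=BusRdX  M[L7]=90
step 9: P0: store L3 := 40  ⟶  MIII  (L3)  txn=BusRdX+Flush  M[L3]=50
step 10: P0: load  L3  ⟶  MIII  (L3)  txn=∅  M[L3]=50
step 11: P0: store L3 := 65  ⟶  MIII  (L3)  txn=∅  M[L3]=50
step 12: P0: load  L1  ⟶  SIII  (L1)  txn=BusRd  M[L1]=80
step 13: P1: load  L3  ⟶  SSII  (L3)  txn=BusRd+Flush  M[L3]=65
step 14: P1: load  L3  ⟶  SSII  (L3)  txn=∅  M[L3]=65
step 15: P2: load  L5  ⟶  IISI  (L5)  txn=BusRd  M[L5]=60
step 16: P3: store L3 := 76  ⟶  IIIM  (L3)  txn=BusRdX  M[L3]=65
step 17: P0: load  L7  ⟶  MIII  (L7)  txn=∅  M[L7]=90
step 18: P2: load  L3  ⟶  IISS  (L3)  txn=BusRd+Flush  M[L3]=76
step 19: P0: store L0 := 18  ⟶  MIII  (L0)  txn=BusRdX  M[L0]=40

bus = BusRd,Flush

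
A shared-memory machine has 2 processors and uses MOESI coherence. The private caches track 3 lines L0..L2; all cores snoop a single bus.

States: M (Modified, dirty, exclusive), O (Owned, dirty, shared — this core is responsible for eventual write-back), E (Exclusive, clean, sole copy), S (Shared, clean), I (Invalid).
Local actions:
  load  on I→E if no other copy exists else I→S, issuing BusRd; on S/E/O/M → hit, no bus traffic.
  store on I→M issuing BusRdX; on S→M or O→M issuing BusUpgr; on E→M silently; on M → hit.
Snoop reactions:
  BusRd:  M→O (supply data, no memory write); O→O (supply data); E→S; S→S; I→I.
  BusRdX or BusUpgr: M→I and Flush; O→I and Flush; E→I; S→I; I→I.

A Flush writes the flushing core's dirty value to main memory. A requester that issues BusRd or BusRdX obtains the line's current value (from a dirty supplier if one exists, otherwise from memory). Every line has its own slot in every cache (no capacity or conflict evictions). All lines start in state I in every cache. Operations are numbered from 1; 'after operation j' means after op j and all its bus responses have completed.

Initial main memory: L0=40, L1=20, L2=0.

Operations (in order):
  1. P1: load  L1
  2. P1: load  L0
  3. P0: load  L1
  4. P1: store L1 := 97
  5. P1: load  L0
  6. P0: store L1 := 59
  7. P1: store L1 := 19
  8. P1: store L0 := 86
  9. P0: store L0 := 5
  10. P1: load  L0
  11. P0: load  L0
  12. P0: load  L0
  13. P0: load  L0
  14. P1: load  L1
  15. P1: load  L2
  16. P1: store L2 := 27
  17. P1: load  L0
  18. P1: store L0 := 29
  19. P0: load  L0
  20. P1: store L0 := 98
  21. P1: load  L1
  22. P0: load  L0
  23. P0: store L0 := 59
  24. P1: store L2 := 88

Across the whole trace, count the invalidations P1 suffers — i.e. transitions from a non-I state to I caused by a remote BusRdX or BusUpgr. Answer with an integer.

invalidations = 3

1. P1: load  L1  bus=[BusRd]  L1: P0=I P1=E  mem[L1]=20
2. P1: load  L0  bus=[BusRd]  L0: P0=I P1=E  mem[L0]=40
3. P0: load  L1  bus=[BusRd]  L1: P0=S P1=S  mem[L1]=20
4. P1: store L1 := 97  bus=[BusUpgr]  L1: P0=I P1=M  mem[L1]=20
5. P1: load  L0  bus=[-]  L0: P0=I P1=E  mem[L0]=40
6. P0: store L1 := 59  bus=[BusRdX,Flush]  L1: P0=M P1=I  mem[L1]=97
7. P1: store L1 := 19  bus=[BusRdX,Flush]  L1: P0=I P1=M  mem[L1]=59
8. P1: store L0 := 86  bus=[-]  L0: P0=I P1=M  mem[L0]=40
9. P0: store L0 := 5  bus=[BusRdX,Flush]  L0: P0=M P1=I  mem[L0]=86
10. P1: load  L0  bus=[BusRd]  L0: P0=O P1=S  mem[L0]=86
11. P0: load  L0  bus=[-]  L0: P0=O P1=S  mem[L0]=86
12. P0: load  L0  bus=[-]  L0: P0=O P1=S  mem[L0]=86
13. P0: load  L0  bus=[-]  L0: P0=O P1=S  mem[L0]=86
14. P1: load  L1  bus=[-]  L1: P0=I P1=M  mem[L1]=59
15. P1: load  L2  bus=[BusRd]  L2: P0=I P1=E  mem[L2]=0
16. P1: store L2 := 27  bus=[-]  L2: P0=I P1=M  mem[L2]=0
17. P1: load  L0  bus=[-]  L0: P0=O P1=S  mem[L0]=86
18. P1: store L0 := 29  bus=[BusUpgr,Flush]  L0: P0=I P1=M  mem[L0]=5
19. P0: load  L0  bus=[BusRd]  L0: P0=S P1=O  mem[L0]=5
20. P1: store L0 := 98  bus=[BusUpgr]  L0: P0=I P1=M  mem[L0]=5
21. P1: load  L1  bus=[-]  L1: P0=I P1=M  mem[L1]=59
22. P0: load  L0  bus=[BusRd]  L0: P0=S P1=O  mem[L0]=5
23. P0: store L0 := 59  bus=[BusUpgr,Flush]  L0: P0=M P1=I  mem[L0]=98
24. P1: store L2 := 88  bus=[-]  L2: P0=I P1=M  mem[L2]=0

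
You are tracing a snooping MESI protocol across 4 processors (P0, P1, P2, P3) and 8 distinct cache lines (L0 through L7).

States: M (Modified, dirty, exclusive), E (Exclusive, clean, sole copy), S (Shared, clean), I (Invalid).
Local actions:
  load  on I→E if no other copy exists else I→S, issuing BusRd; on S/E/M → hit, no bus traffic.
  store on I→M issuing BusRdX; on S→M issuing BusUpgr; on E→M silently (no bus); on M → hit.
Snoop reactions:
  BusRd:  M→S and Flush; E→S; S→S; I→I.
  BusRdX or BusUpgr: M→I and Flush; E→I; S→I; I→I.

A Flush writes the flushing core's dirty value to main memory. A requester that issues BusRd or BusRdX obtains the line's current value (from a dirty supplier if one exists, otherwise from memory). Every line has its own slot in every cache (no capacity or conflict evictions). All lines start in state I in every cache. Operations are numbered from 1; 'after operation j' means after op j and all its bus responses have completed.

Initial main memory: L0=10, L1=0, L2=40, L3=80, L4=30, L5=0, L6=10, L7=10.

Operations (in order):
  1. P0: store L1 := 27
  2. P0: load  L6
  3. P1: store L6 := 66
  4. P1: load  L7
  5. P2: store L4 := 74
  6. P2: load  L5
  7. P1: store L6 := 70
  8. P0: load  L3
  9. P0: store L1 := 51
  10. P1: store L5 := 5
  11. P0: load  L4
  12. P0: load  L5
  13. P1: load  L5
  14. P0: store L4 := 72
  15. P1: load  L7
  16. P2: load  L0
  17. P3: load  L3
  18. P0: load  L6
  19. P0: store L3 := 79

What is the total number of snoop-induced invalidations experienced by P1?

  op1 P0: store L1 := 27 → M/I/I/I on L1; bus BusRdX; mem=0
  op2 P0: load  L6 → E/I/I/I on L6; bus BusRd; mem=10
  op3 P1: store L6 := 66 → I/M/I/I on L6; bus BusRdX; mem=10
  op4 P1: load  L7 → I/E/I/I on L7; bus BusRd; mem=10
  op5 P2: store L4 := 74 → I/I/M/I on L4; bus BusRdX; mem=30
  op6 P2: load  L5 → I/I/E/I on L5; bus BusRd; mem=0
  op7 P1: store L6 := 70 → I/M/I/I on L6; bus (none); mem=10
  op8 P0: load  L3 → E/I/I/I on L3; bus BusRd; mem=80
  op9 P0: store L1 := 51 → M/I/I/I on L1; bus (none); mem=0
  op10 P1: store L5 := 5 → I/M/I/I on L5; bus BusRdX; mem=0
  op11 P0: load  L4 → S/I/S/I on L4; bus BusRd Flush; mem=74
  op12 P0: load  L5 → S/S/I/I on L5; bus BusRd Flush; mem=5
  op13 P1: load  L5 → S/S/I/I on L5; bus (none); mem=5
  op14 P0: store L4 := 72 → M/I/I/I on L4; bus BusUpgr; mem=74
  op15 P1: load  L7 → I/E/I/I on L7; bus (none); mem=10
  op16 P2: load  L0 → I/I/E/I on L0; bus BusRd; mem=10
  op17 P3: load  L3 → S/I/I/S on L3; bus BusRd; mem=80
  op18 P0: load  L6 → S/S/I/I on L6; bus BusRd Flush; mem=70
  op19 P0: store L3 := 79 → M/I/I/I on L3; bus BusUpgr; mem=80

invalidations = 0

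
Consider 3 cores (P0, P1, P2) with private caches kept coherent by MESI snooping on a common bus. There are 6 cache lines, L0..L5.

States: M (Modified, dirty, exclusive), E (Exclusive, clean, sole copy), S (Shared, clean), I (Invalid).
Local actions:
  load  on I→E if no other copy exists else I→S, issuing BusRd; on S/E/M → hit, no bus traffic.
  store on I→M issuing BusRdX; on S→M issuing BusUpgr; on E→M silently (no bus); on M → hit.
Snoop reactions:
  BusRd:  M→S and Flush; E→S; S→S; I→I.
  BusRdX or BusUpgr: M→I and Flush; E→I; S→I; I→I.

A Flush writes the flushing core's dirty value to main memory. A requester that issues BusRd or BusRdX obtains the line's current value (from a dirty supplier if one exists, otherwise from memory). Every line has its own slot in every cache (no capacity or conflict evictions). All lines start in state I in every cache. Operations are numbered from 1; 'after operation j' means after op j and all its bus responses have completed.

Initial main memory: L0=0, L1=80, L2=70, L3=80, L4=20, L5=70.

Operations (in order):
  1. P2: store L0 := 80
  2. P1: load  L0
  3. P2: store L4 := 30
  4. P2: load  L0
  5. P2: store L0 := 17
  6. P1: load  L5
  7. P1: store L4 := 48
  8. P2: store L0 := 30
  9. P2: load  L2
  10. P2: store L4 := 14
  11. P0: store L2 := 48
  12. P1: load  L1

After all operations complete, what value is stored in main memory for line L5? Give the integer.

memory[L5] = 70

[1] P2: store L0 := 80 | P0:I, P1:I, P2:M(80) | bus: BusRdX
[2] P1: load  L0 | P0:I, P1:S(80), P2:S(80) | bus: BusRd,Flush
[3] P2: store L4 := 30 | P0:I, P1:I, P2:M(30) | bus: BusRdX
[4] P2: load  L0 | P0:I, P1:S(80), P2:S(80) | bus: none
[5] P2: store L0 := 17 | P0:I, P1:I, P2:M(17) | bus: BusUpgr
[6] P1: load  L5 | P0:I, P1:E(70), P2:I | bus: BusRd
[7] P1: store L4 := 48 | P0:I, P1:M(48), P2:I | bus: BusRdX,Flush
[8] P2: store L0 := 30 | P0:I, P1:I, P2:M(30) | bus: none
[9] P2: load  L2 | P0:I, P1:I, P2:E(70) | bus: BusRd
[10] P2: store L4 := 14 | P0:I, P1:I, P2:M(14) | bus: BusRdX,Flush
[11] P0: store L2 := 48 | P0:M(48), P1:I, P2:I | bus: BusRdX
[12] P1: load  L1 | P0:I, P1:E(80), P2:I | bus: BusRd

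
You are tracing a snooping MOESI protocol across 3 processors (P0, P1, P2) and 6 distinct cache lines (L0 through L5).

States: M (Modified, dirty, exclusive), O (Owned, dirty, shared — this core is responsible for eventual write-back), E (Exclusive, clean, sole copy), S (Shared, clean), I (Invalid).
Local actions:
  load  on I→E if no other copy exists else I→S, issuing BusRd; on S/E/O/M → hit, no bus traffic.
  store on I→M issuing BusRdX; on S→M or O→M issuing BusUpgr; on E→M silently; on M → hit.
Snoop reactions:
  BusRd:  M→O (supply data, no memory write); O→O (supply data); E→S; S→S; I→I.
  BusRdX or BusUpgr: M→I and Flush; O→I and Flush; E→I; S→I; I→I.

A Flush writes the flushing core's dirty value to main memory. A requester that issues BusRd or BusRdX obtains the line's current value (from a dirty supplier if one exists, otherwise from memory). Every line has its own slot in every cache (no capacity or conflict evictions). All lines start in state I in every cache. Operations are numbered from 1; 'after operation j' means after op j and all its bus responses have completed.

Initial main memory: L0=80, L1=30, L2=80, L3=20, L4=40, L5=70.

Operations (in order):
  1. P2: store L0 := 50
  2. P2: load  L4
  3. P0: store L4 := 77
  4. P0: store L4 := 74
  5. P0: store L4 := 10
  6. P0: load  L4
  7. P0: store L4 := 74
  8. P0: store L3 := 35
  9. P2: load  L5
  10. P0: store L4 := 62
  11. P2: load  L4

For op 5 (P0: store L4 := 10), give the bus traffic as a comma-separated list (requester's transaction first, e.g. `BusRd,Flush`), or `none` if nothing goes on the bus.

bus = none

  op1 P2: store L0 := 50 → I/I/M on L0; bus BusRdX; mem=80
  op2 P2: load  L4 → I/I/E on L4; bus BusRd; mem=40
  op3 P0: store L4 := 77 → M/I/I on L4; bus BusRdX; mem=40
  op4 P0: store L4 := 74 → M/I/I on L4; bus (none); mem=40
  op5 P0: store L4 := 10 → M/I/I on L4; bus (none); mem=40
  op6 P0: load  L4 → M/I/I on L4; bus (none); mem=40
  op7 P0: store L4 := 74 → M/I/I on L4; bus (none); mem=40
  op8 P0: store L3 := 35 → M/I/I on L3; bus BusRdX; mem=20
  op9 P2: load  L5 → I/I/E on L5; bus BusRd; mem=70
  op10 P0: store L4 := 62 → M/I/I on L4; bus (none); mem=40
  op11 P2: load  L4 → O/I/S on L4; bus BusRd; mem=40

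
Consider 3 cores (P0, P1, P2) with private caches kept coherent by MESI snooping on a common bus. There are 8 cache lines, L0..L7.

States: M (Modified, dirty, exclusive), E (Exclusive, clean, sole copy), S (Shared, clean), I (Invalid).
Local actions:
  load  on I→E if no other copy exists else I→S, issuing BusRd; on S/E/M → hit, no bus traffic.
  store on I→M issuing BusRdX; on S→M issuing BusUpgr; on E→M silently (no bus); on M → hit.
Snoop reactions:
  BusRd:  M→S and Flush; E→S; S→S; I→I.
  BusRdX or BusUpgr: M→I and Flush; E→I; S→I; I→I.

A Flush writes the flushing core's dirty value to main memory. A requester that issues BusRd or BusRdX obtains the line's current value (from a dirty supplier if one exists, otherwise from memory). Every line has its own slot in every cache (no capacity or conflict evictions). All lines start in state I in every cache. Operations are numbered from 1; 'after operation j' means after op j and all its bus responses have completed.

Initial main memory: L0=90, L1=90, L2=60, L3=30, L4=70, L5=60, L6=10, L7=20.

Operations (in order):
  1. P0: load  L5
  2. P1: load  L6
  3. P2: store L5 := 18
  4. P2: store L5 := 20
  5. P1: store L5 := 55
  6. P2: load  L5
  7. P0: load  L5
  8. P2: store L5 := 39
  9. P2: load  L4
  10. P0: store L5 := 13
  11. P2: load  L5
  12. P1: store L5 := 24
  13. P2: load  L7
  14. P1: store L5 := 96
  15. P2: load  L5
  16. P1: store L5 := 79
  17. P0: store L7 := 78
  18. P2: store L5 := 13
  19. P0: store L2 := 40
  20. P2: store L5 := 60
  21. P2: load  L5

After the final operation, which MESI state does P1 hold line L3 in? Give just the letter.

[1] P0: load  L5 | P0:E(60), P1:I, P2:I | bus: BusRd
[2] P1: load  L6 | P0:I, P1:E(10), P2:I | bus: BusRd
[3] P2: store L5 := 18 | P0:I, P1:I, P2:M(18) | bus: BusRdX
[4] P2: store L5 := 20 | P0:I, P1:I, P2:M(20) | bus: none
[5] P1: store L5 := 55 | P0:I, P1:M(55), P2:I | bus: BusRdX,Flush
[6] P2: load  L5 | P0:I, P1:S(55), P2:S(55) | bus: BusRd,Flush
[7] P0: load  L5 | P0:S(55), P1:S(55), P2:S(55) | bus: BusRd
[8] P2: store L5 := 39 | P0:I, P1:I, P2:M(39) | bus: BusUpgr
[9] P2: load  L4 | P0:I, P1:I, P2:E(70) | bus: BusRd
[10] P0: store L5 := 13 | P0:M(13), P1:I, P2:I | bus: BusRdX,Flush
[11] P2: load  L5 | P0:S(13), P1:I, P2:S(13) | bus: BusRd,Flush
[12] P1: store L5 := 24 | P0:I, P1:M(24), P2:I | bus: BusRdX
[13] P2: load  L7 | P0:I, P1:I, P2:E(20) | bus: BusRd
[14] P1: store L5 := 96 | P0:I, P1:M(96), P2:I | bus: none
[15] P2: load  L5 | P0:I, P1:S(96), P2:S(96) | bus: BusRd,Flush
[16] P1: store L5 := 79 | P0:I, P1:M(79), P2:I | bus: BusUpgr
[17] P0: store L7 := 78 | P0:M(78), P1:I, P2:I | bus: BusRdX
[18] P2: store L5 := 13 | P0:I, P1:I, P2:M(13) | bus: BusRdX,Flush
[19] P0: store L2 := 40 | P0:M(40), P1:I, P2:I | bus: BusRdX
[20] P2: store L5 := 60 | P0:I, P1:I, P2:M(60) | bus: none
[21] P2: load  L5 | P0:I, P1:I, P2:M(60) | bus: none

state = I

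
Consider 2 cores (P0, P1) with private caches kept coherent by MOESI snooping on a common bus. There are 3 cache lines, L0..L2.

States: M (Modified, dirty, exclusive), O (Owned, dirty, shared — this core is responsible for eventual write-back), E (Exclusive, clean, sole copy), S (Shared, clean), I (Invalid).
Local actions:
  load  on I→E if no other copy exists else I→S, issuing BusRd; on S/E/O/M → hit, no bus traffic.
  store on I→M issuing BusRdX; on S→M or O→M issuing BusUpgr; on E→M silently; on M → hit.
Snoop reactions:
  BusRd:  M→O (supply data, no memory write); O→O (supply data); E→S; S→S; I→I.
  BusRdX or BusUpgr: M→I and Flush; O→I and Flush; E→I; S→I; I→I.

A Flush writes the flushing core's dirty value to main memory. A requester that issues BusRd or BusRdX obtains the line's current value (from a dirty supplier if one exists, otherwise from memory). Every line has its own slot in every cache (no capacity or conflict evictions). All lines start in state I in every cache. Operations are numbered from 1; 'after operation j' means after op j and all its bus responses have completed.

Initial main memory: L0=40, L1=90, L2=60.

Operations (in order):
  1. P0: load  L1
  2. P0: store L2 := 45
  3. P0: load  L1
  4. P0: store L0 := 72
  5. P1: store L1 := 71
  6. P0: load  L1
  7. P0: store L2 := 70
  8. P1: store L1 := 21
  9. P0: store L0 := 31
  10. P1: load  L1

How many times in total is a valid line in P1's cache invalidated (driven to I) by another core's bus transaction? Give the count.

invalidations = 0

  op1 P0: load  L1 → E/I on L1; bus BusRd; mem=90
  op2 P0: store L2 := 45 → M/I on L2; bus BusRdX; mem=60
  op3 P0: load  L1 → E/I on L1; bus (none); mem=90
  op4 P0: store L0 := 72 → M/I on L0; bus BusRdX; mem=40
  op5 P1: store L1 := 71 → I/M on L1; bus BusRdX; mem=90
  op6 P0: load  L1 → S/O on L1; bus BusRd; mem=90
  op7 P0: store L2 := 70 → M/I on L2; bus (none); mem=60
  op8 P1: store L1 := 21 → I/M on L1; bus BusUpgr; mem=90
  op9 P0: store L0 := 31 → M/I on L0; bus (none); mem=40
  op10 P1: load  L1 → I/M on L1; bus (none); mem=90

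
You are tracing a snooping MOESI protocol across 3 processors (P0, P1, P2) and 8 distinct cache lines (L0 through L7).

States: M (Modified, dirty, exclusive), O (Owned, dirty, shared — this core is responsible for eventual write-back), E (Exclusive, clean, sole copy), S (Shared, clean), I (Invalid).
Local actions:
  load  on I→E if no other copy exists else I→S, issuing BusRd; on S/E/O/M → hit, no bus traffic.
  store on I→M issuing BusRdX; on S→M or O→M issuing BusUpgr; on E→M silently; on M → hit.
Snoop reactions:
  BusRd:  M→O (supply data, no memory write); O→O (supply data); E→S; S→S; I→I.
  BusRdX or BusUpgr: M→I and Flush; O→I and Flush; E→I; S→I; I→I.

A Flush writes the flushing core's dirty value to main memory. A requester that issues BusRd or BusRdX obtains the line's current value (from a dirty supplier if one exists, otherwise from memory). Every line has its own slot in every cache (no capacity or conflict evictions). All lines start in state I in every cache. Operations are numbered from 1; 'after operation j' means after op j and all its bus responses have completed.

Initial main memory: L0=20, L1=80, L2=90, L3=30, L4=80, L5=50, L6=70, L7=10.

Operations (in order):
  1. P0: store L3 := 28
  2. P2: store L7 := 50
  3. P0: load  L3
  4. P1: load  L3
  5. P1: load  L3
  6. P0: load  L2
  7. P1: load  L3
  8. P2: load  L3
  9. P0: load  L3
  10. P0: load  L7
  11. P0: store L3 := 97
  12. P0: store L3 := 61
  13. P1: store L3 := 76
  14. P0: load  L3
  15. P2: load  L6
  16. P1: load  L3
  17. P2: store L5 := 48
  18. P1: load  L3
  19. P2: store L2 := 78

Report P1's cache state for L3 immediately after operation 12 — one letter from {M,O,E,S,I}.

state = I

step 1: P0: store L3 := 28  ⟶  MII  (L3)  txn=BusRdX  M[L3]=30
step 2: P2: store L7 := 50  ⟶  IIM  (L7)  txn=BusRdX  M[L7]=10
step 3: P0: load  L3  ⟶  MII  (L3)  txn=∅  M[L3]=30
step 4: P1: load  L3  ⟶  OSI  (L3)  txn=BusRd  M[L3]=30
step 5: P1: load  L3  ⟶  OSI  (L3)  txn=∅  M[L3]=30
step 6: P0: load  L2  ⟶  EII  (L2)  txn=BusRd  M[L2]=90
step 7: P1: load  L3  ⟶  OSI  (L3)  txn=∅  M[L3]=30
step 8: P2: load  L3  ⟶  OSS  (L3)  txn=BusRd  M[L3]=30
step 9: P0: load  L3  ⟶  OSS  (L3)  txn=∅  M[L3]=30
step 10: P0: load  L7  ⟶  SIO  (L7)  txn=BusRd  M[L7]=10
step 11: P0: store L3 := 97  ⟶  MII  (L3)  txn=BusUpgr  M[L3]=30
step 12: P0: store L3 := 61  ⟶  MII  (L3)  txn=∅  M[L3]=30
step 13: P1: store L3 := 76  ⟶  IMI  (L3)  txn=BusRdX+Flush  M[L3]=61
step 14: P0: load  L3  ⟶  SOI  (L3)  txn=BusRd  M[L3]=61
step 15: P2: load  L6  ⟶  IIE  (L6)  txn=BusRd  M[L6]=70
step 16: P1: load  L3  ⟶  SOI  (L3)  txn=∅  M[L3]=61
step 17: P2: store L5 := 48  ⟶  IIM  (L5)  txn=BusRdX  M[L5]=50
step 18: P1: load  L3  ⟶  SOI  (L3)  txn=∅  M[L3]=61
step 19: P2: store L2 := 78  ⟶  IIM  (L2)  txn=BusRdX  M[L2]=90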